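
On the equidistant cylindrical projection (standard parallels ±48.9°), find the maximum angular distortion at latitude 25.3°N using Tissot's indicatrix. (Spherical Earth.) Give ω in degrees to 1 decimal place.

18.2°

The equidistant cylindrical projection with φ₀ = 48.9° has h = 1 (meridians true) and k = cos φ₀ / cos φ along parallels.
At 25.3°: h = 1.000, k = 0.7271; principal scales a = 1.000, b = 0.7271.
sin(ω/2) = (a − b)/(a + b) = 0.2729/1.727 = 0.1580, so ω = 2 arcsin(0.1580) ≈ 18.2°.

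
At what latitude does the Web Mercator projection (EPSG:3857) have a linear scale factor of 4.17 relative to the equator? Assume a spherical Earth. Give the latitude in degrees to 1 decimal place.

76.1°

Mercator scale is k = sec φ = 1/cos φ.
1/cos φ = 4.17  ⇒  cos φ = 0.2398  ⇒  φ = arccos(0.2398) ≈ 76.1°.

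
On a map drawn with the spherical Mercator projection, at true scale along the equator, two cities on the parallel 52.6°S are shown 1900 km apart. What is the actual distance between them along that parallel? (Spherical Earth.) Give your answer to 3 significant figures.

1150 km

Mercator is conformal, so the point scale is isotropic: h = k = sec φ = 1/cos φ.
Along the parallel at 52.6°, map distances are exaggerated by k = sec 52.6° = 1.646.
True distance = 1900 / 1.646 = 1900 × cos 52.6° ≈ 1150 km.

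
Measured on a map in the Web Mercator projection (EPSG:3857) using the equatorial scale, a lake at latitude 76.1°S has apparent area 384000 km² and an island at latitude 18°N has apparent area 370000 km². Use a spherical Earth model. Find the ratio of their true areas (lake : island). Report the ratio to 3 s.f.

On Mercator the areal scale is sec²φ, so true area = apparent × cos²φ.
True area of lake: 384000 × cos²(76.1°) = 384000 × 0.05771 = 22160 km².
True area of island: 370000 × cos²(18°) = 370000 × 0.9045 = 334700 km².
Ratio = 22160 / 334700 ≈ 0.0662.

0.0662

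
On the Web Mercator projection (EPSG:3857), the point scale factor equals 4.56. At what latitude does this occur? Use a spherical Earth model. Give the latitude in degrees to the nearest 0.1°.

77.3°

Mercator scale is k = sec φ = 1/cos φ.
1/cos φ = 4.56  ⇒  cos φ = 0.2193  ⇒  φ = arccos(0.2193) ≈ 77.3°.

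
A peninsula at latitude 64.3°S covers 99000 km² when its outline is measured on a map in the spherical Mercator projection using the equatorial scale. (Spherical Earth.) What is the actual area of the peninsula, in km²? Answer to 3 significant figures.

For Mercator, h = k = sec φ (a conformal cylindrical projection has a single point scale, 1/cos φ).
Areal scale = k² = sec²φ = 1/cos²(64.3°) = 1/0.4337² = 5.317.
True area = apparent / (areal scale) = 99000 / 5.317 ≈ 18600 km².

18600 km²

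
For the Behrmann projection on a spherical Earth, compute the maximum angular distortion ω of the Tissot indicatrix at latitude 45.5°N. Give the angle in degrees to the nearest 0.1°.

Behrmann is a cylindrical equal-area projection with standard parallels at ±30°. A cylindrical equal-area projection with standard parallel φ₀ has meridian scale h = cos φ / cos φ₀ and parallel scale k = cos φ₀ / cos φ (so areas are preserved, h·k = 1).
At 45.5°: h = 0.8093, k = 1.236; principal scales a = 1.236, b = 0.8093.
sin(ω/2) = (a − b)/(a + b) = 0.4262/2.045 = 0.2084, so ω = 2 arcsin(0.2084) ≈ 24.1°.

24.1°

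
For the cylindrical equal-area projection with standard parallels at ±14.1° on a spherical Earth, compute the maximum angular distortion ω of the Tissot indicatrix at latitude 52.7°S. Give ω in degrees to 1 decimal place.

For cylindrical equal-area with standard parallel φ₀, h = cos φ / cos φ₀ and k = cos φ₀ / cos φ, so h·k = 1.
At 52.7°: h = 0.6248, k = 1.600; principal scales a = 1.600, b = 0.6248.
sin(ω/2) = (a − b)/(a + b) = 0.9757/2.225 = 0.4384, so ω = 2 arcsin(0.4384) ≈ 52.0°.

52.0°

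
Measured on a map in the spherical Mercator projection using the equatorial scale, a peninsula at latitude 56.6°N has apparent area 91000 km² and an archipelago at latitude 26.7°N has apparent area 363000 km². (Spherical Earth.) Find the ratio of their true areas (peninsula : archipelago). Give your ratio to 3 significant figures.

0.0952

On Mercator the areal scale is sec²φ, so true area = apparent × cos²φ.
True area of peninsula: 91000 × cos²(56.6°) = 91000 × 0.3030 = 27580 km².
True area of archipelago: 363000 × cos²(26.7°) = 363000 × 0.7981 = 289700 km².
Ratio = 27580 / 289700 ≈ 0.0952.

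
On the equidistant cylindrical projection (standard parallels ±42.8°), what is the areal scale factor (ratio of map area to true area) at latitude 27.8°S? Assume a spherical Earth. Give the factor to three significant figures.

0.829

The equidistant cylindrical projection with φ₀ = 42.8° has h = 1 (meridians true) and k = cos φ₀ / cos φ along parallels.
Areal scale = h·k = 1 × cos φ₀ / cos φ; at 27.8°, h = 1.000, k = 0.8295, so h·k = 0.8295.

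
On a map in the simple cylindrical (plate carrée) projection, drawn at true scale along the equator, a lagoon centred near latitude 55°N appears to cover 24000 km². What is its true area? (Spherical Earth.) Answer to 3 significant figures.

13800 km²

In the plate carrée (x = Rλ, y = Rφ), meridians are true-scale (h = 1) and parallels are stretched by k = sec φ.
Areal scale = h·k = 1 × sec φ; at 55°, h = 1.000, k = 1.743, so h·k = 1.743.
True area = apparent / (areal scale) = 24000 / 1.743 ≈ 13800 km².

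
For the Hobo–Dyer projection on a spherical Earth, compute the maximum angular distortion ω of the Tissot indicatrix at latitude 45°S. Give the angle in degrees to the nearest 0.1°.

The Hobo–Dyer projection is cylindrical equal-area with φ₀ = 37.5°. Cylindrical equal-area (φ₀ = 37.5°): h = cos φ / cos 37.5° along meridians, k = cos 37.5° / cos φ along parallels; h·k = 1.
At 45°: h = 0.8913, k = 1.122; principal scales a = 1.122, b = 0.8913.
sin(ω/2) = (a − b)/(a + b) = 0.2307/2.013 = 0.1146, so ω = 2 arcsin(0.1146) ≈ 13.2°.

13.2°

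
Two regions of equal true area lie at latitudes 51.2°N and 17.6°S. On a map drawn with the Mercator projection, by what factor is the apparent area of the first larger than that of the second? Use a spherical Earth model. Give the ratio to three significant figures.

2.31

Mercator is conformal with k = sec φ, so areal scale = k² = sec²φ.
At 51.2°: sec²(51.2°) = 1/0.6266² = 2.547.
At 17.6°: sec²(17.6°) = 1/0.9532² = 1.101.
Ratio = 2.547/1.101 = cos²(17.6°)/cos²(51.2°) ≈ 2.31.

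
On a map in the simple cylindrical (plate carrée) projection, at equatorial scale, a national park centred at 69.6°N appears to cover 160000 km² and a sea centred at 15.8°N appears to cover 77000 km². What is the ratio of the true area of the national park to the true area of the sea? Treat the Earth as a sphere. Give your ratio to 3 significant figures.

Plate carrée has h = 1 and k = sec φ, giving areal scale sec φ; true area = (apparent area) · cos φ.
True area of national park: 160000 × cos(69.6°) = 160000 × 0.3486 = 55770 km².
True area of sea: 77000 × cos(15.8°) = 77000 × 0.9622 = 74090 km².
Ratio = 55770 / 74090 ≈ 0.753.

0.753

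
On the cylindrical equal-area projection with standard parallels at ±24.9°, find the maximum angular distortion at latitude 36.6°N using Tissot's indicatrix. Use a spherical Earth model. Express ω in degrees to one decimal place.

14.0°

For cylindrical equal-area with standard parallel φ₀, h = cos φ / cos φ₀ and k = cos φ₀ / cos φ, so h·k = 1.
At 36.6°: h = 0.8851, k = 1.130; principal scales a = 1.130, b = 0.8851.
sin(ω/2) = (a − b)/(a + b) = 0.2447/2.015 = 0.1215, so ω = 2 arcsin(0.1215) ≈ 14.0°.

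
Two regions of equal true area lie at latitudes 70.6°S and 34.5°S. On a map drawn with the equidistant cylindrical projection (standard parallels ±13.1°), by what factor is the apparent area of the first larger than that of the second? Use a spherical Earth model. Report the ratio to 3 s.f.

2.48

In the equirectangular projection with standard parallel φ₀ = 13.1° (x = Rλ cos φ₀, y = Rφ), meridians are true-scale (h = 1) and the parallel scale is k = cos φ₀ / cos φ.
Areal scale at 70.6°: h·k = 1.000 × 2.932 = 2.932.
Areal scale at 34.5°: h·k = 1.000 × 1.182 = 1.182.
Ratio = 2.932/1.182 ≈ 2.48.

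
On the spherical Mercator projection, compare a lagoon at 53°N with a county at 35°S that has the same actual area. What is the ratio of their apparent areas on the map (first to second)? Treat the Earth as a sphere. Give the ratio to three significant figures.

1.85

On Mercator, area is exaggerated by sec²φ = 1/cos²φ.
At 53°: sec²(53°) = 1/0.6018² = 2.761.
At 35°: sec²(35°) = 1/0.8192² = 1.490.
Ratio = 2.761/1.490 = cos²(35°)/cos²(53°) ≈ 1.85.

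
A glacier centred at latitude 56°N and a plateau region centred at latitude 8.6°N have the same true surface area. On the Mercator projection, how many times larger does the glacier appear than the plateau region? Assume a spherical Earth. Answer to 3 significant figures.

3.13

Mercator areal scale is sec²φ.
At 56°: sec²(56°) = 1/0.5592² = 3.198.
At 8.6°: sec²(8.6°) = 1/0.9888² = 1.023.
Ratio = 3.198/1.023 = cos²(8.6°)/cos²(56°) ≈ 3.13.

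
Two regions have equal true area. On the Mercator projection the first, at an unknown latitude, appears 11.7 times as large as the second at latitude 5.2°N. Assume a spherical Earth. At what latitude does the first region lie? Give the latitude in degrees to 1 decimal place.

73.1°

For equal true areas on Mercator, apparent areas scale as sec²φ, so the ratio is cos²φ₂ / cos²φ₁.
cos²φ₂ / cos²φ₁ = 11.7  ⇒  cos φ₁ = cos 5.2° / √11.7 = 0.9959/3.421 = 0.2911.
φ₁ = arccos(0.2911) ≈ 73.1°.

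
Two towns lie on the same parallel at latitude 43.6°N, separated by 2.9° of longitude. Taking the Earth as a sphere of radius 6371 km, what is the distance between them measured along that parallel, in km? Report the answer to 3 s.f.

Arc length along a parallel = R cos φ · Δλ (with Δλ in radians).
= 6371 × cos 43.6° × (2.9° × π/180) = 6371 × 0.7242 × 0.05061 ≈ 234 km.

234 km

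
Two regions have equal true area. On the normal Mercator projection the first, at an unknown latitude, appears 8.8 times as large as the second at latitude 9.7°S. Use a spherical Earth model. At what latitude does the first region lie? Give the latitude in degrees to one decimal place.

70.6°

On Mercator, (apparent₁)/(apparent₂) = sec²φ₁ / sec²φ₂ when true areas are equal.
cos²φ₂ / cos²φ₁ = 8.8  ⇒  cos φ₁ = cos 9.7° / √8.8 = 0.9857/2.966 = 0.3323.
φ₁ = arccos(0.3323) ≈ 70.6°.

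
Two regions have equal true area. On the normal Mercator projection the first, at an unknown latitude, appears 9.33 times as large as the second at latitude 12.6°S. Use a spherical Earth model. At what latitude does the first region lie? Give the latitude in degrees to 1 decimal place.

Mercator areal scale is sec²φ, so apparent-area ratio = sec²φ₁ / sec²φ₂ = cos²φ₂ / cos²φ₁.
cos²φ₂ / cos²φ₁ = 9.33  ⇒  cos φ₁ = cos 12.6° / √9.33 = 0.9759/3.055 = 0.3195.
φ₁ = arccos(0.3195) ≈ 71.4°.

71.4°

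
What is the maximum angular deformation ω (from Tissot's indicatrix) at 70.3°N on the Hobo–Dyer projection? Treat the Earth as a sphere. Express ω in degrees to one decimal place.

87.9°

Hobo–Dyer is a cylindrical equal-area projection with standard parallels at ±37.5°. Cylindrical equal-area (φ₀ = 37.5°): h = cos φ / cos 37.5° along meridians, k = cos 37.5° / cos φ along parallels; h·k = 1.
At 70.3°: h = 0.4249, k = 2.353; principal scales a = 2.353, b = 0.4249.
sin(ω/2) = (a − b)/(a + b) = 1.929/2.778 = 0.6941, so ω = 2 arcsin(0.6941) ≈ 87.9°.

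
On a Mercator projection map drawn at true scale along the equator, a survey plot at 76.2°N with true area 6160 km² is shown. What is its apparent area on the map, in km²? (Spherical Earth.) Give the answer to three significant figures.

108000 km²

Mercator is conformal, so the point scale is isotropic: h = k = sec φ = 1/cos φ.
Areal scale = k² = sec²φ = 1/cos²(76.2°) = 1/0.2385² = 17.58.
Apparent area = 6160 × 17.58 ≈ 108000 km².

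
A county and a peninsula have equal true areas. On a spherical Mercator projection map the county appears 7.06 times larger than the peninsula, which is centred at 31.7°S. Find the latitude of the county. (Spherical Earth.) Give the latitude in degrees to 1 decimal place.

On Mercator, (apparent₁)/(apparent₂) = sec²φ₁ / sec²φ₂ when true areas are equal.
cos²φ₂ / cos²φ₁ = 7.06  ⇒  cos φ₁ = cos 31.7° / √7.06 = 0.8508/2.657 = 0.3202.
φ₁ = arccos(0.3202) ≈ 71.3°.

71.3°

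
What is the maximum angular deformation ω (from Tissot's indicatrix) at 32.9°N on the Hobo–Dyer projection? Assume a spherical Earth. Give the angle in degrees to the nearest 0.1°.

6.5°

Hobo–Dyer is a cylindrical equal-area projection with standard parallels at ±37.5°. Cylindrical equal-area (φ₀ = 37.5°): h = cos φ / cos 37.5° along meridians, k = cos 37.5° / cos φ along parallels; h·k = 1.
At 32.9°: h = 1.058, k = 0.9449; principal scales a = 1.058, b = 0.9449.
sin(ω/2) = (a − b)/(a + b) = 0.1134/2.003 = 0.05662, so ω = 2 arcsin(0.05662) ≈ 6.5°.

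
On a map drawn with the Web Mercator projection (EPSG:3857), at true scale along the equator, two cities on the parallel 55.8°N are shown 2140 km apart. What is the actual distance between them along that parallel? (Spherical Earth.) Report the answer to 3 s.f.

For Mercator, h = k = sec φ (a conformal cylindrical projection has a single point scale, 1/cos φ).
Along the parallel at 55.8°, map distances are exaggerated by k = sec 55.8° = 1.779.
True distance = 2140 / 1.779 = 2140 × cos 55.8° ≈ 1200 km.

1200 km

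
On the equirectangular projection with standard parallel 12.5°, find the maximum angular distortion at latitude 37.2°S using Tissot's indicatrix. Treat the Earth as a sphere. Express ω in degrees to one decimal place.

With standard parallel φ₀ = 12.5°, the equirectangular projection gives x = Rλ cos φ₀, y = Rφ, so h = 1 and k = cos 12.5° / cos φ.
At 37.2°: h = 1.000, k = 1.226; principal scales a = 1.226, b = 1.000.
sin(ω/2) = (a − b)/(a + b) = 0.2257/2.226 = 0.1014, so ω = 2 arcsin(0.1014) ≈ 11.6°.

11.6°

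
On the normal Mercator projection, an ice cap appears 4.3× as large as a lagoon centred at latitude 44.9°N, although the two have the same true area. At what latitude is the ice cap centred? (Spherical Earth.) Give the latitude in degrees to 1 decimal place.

Mercator areal scale is sec²φ, so apparent-area ratio = sec²φ₁ / sec²φ₂ = cos²φ₂ / cos²φ₁.
cos²φ₂ / cos²φ₁ = 4.3  ⇒  cos φ₁ = cos 44.9° / √4.3 = 0.7083/2.074 = 0.3416.
φ₁ = arccos(0.3416) ≈ 70.0°.

70.0°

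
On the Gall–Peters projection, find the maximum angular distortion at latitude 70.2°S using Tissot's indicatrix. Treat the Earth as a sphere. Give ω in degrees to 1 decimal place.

Gall–Peters is a cylindrical equal-area projection with standard parallels at ±45°. For cylindrical equal-area with standard parallel φ₀, h = cos φ / cos φ₀ and k = cos φ₀ / cos φ, so h·k = 1.
At 70.2°: h = 0.4790, k = 2.087; principal scales a = 2.087, b = 0.4790.
sin(ω/2) = (a − b)/(a + b) = 1.608/2.567 = 0.6267, so ω = 2 arcsin(0.6267) ≈ 77.6°.

77.6°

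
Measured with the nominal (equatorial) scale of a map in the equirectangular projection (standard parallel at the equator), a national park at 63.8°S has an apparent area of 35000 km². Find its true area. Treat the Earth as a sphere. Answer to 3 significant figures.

15500 km²

Plate carrée maps x = Rλ, y = Rφ. The meridian scale is h = 1 and the parallel scale is k = 1/cos φ = sec φ.
Areal scale = h·k = 1 × sec φ; at 63.8°, h = 1.000, k = 2.265, so h·k = 2.265.
True area = apparent / (areal scale) = 35000 / 2.265 ≈ 15500 km².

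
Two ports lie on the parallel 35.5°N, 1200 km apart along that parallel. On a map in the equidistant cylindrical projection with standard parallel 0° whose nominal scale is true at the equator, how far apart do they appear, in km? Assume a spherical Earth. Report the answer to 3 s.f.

1470 km

Plate carrée maps x = Rλ, y = Rφ. The meridian scale is h = 1 and the parallel scale is k = 1/cos φ = sec φ.
Along the parallel, k = sec 35.5° = 1/0.8141 = 1.228.
Map distance = 1200 × 1.228 ≈ 1470 km.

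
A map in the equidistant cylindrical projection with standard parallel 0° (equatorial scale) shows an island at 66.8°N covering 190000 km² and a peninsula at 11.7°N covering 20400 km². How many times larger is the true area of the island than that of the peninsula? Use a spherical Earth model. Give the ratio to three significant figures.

On the plate carrée, areal scale = h·k = 1 × sec φ, so true area = apparent × cos φ.
True area of island: 190000 × cos(66.8°) = 190000 × 0.3939 = 74850 km².
True area of peninsula: 20400 × cos(11.7°) = 20400 × 0.9792 = 19980 km².
Ratio = 74850 / 19980 ≈ 3.75.

3.75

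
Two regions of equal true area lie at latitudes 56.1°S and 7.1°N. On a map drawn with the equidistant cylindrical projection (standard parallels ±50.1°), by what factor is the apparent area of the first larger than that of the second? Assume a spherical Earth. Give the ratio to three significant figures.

In the equirectangular projection with standard parallel φ₀ = 50.1° (x = Rλ cos φ₀, y = Rφ), meridians are true-scale (h = 1) and the parallel scale is k = cos φ₀ / cos φ.
Areal scale at 56.1°: h·k = 1.000 × 1.150 = 1.150.
Areal scale at 7.1°: h·k = 1.000 × 0.6464 = 0.6464.
Ratio = 1.150/0.6464 ≈ 1.78.

1.78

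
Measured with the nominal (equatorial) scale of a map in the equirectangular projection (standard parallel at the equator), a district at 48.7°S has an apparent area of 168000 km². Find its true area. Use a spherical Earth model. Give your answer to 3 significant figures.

111000 km²

In the plate carrée (x = Rλ, y = Rφ), meridians are true-scale (h = 1) and parallels are stretched by k = sec φ.
Areal scale = h·k = 1 × sec φ; at 48.7°, h = 1.000, k = 1.515, so h·k = 1.515.
True area = apparent / (areal scale) = 168000 / 1.515 ≈ 111000 km².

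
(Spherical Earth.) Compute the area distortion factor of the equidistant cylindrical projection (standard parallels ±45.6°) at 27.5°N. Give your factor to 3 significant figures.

With standard parallel φ₀ = 45.6°, the equirectangular projection gives x = Rλ cos φ₀, y = Rφ, so h = 1 and k = cos 45.6° / cos φ.
Areal scale = h·k = 1 × cos φ₀ / cos φ; at 27.5°, h = 1.000, k = 0.7888, so h·k = 0.7888.

0.789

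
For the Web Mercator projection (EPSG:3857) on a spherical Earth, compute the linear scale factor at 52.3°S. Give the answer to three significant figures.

The Mercator projection is conformal; its linear scale factor is the same in every direction and equals sec φ = 1/cos φ.
k = 1/cos 52.3° = 1/0.6115 = 1.635.

1.64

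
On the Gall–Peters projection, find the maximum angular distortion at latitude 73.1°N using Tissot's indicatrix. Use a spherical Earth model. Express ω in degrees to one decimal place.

Gall–Peters is a cylindrical equal-area projection with standard parallels at ±45°. Cylindrical equal-area (φ₀ = 45°): h = cos φ / cos 45° along meridians, k = cos 45° / cos φ along parallels; h·k = 1.
At 73.1°: h = 0.4111, k = 2.432; principal scales a = 2.432, b = 0.4111.
sin(ω/2) = (a − b)/(a + b) = 2.021/2.844 = 0.7108, so ω = 2 arcsin(0.7108) ≈ 90.6°.

90.6°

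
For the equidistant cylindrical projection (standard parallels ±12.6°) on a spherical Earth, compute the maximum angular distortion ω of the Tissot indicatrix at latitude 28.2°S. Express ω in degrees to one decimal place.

5.8°

The equidistant cylindrical projection with φ₀ = 12.6° has h = 1 (meridians true) and k = cos φ₀ / cos φ along parallels.
At 28.2°: h = 1.000, k = 1.107; principal scales a = 1.107, b = 1.000.
sin(ω/2) = (a − b)/(a + b) = 0.1074/2.107 = 0.05094, so ω = 2 arcsin(0.05094) ≈ 5.8°.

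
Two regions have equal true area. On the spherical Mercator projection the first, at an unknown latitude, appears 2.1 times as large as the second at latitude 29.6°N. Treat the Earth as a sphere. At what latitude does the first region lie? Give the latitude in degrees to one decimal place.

For equal true areas on Mercator, apparent areas scale as sec²φ, so the ratio is cos²φ₂ / cos²φ₁.
cos²φ₂ / cos²φ₁ = 2.1  ⇒  cos φ₁ = cos 29.6° / √2.1 = 0.8695/1.449 = 0.6000.
φ₁ = arccos(0.6000) ≈ 53.1°.

53.1°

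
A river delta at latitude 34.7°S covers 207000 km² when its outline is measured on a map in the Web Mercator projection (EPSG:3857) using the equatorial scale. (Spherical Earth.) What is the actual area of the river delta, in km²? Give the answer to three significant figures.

140000 km²

Mercator is conformal, so the point scale is isotropic: h = k = sec φ = 1/cos φ.
Areal scale = k² = sec²φ = 1/cos²(34.7°) = 1/0.8221² = 1.479.
True area = apparent / (areal scale) = 207000 / 1.479 ≈ 140000 km².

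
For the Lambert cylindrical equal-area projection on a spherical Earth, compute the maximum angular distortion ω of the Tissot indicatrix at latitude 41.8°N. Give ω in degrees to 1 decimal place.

33.2°

The Lambert cylindrical equal-area projection is the cylindrical equal-area projection with its standard parallel at the equator (φ₀ = 0). A cylindrical equal-area projection with standard parallel φ₀ has meridian scale h = cos φ / cos φ₀ and parallel scale k = cos φ₀ / cos φ (so areas are preserved, h·k = 1).
At 41.8°: h = 0.7455, k = 1.341; principal scales a = 1.341, b = 0.7455.
sin(ω/2) = (a − b)/(a + b) = 0.5959/2.087 = 0.2856, so ω = 2 arcsin(0.2856) ≈ 33.2°.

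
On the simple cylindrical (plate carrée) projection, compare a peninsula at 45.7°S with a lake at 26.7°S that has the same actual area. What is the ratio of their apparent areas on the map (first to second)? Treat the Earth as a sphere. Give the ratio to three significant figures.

1.28

For the equirectangular projection with φ₀ = 0 (plate carrée), h = 1 along meridians and k = sec φ along parallels.
Areal scale at 45.7°: h·k = 1.000 × 1.432 = 1.432.
Areal scale at 26.7°: h·k = 1.000 × 1.119 = 1.119.
Ratio = 1.432/1.119 ≈ 1.28.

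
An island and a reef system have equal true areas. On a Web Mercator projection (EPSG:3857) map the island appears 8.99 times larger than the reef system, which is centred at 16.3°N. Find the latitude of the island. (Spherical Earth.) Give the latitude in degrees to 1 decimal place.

71.3°

For equal true areas on Mercator, apparent areas scale as sec²φ, so the ratio is cos²φ₂ / cos²φ₁.
cos²φ₂ / cos²φ₁ = 8.99  ⇒  cos φ₁ = cos 16.3° / √8.99 = 0.9598/2.998 = 0.3201.
φ₁ = arccos(0.3201) ≈ 71.3°.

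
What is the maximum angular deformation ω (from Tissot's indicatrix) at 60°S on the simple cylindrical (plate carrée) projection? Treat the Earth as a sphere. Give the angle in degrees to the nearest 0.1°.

In the plate carrée (x = Rλ, y = Rφ), meridians are true-scale (h = 1) and parallels are stretched by k = sec φ.
At 60°: h = 1.000, k = 2.000; principal scales a = 2.000, b = 1.000.
sin(ω/2) = (a − b)/(a + b) = 1.0000/3.000 = 0.3333, so ω = 2 arcsin(0.3333) ≈ 38.9°.

38.9°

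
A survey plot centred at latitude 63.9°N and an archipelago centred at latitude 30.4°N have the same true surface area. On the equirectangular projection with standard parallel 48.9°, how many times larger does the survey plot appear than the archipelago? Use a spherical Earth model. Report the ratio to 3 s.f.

With standard parallel φ₀ = 48.9°, the equirectangular projection gives x = Rλ cos φ₀, y = Rφ, so h = 1 and k = cos 48.9° / cos φ.
Areal scale at 63.9°: h·k = 1.000 × 1.494 = 1.494.
Areal scale at 30.4°: h·k = 1.000 × 0.7622 = 0.7622.
Ratio = 1.494/0.7622 ≈ 1.96.

1.96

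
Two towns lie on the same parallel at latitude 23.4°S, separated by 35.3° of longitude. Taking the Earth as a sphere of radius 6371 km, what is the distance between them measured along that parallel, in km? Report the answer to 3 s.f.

Arc length along a parallel = R cos φ · Δλ (with Δλ in radians).
= 6371 × cos 23.4° × (35.3° × π/180) = 6371 × 0.9178 × 0.6161 ≈ 3600 km.

3600 km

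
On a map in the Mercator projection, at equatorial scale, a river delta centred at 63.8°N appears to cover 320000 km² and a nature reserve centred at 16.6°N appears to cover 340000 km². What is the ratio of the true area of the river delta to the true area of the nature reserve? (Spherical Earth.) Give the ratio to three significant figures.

Since Mercator area scale is 1/cos²φ, the true area equals the apparent area multiplied by cos²φ.
True area of river delta: 320000 × cos²(63.8°) = 320000 × 0.1949 = 62380 km².
True area of nature reserve: 340000 × cos²(16.6°) = 340000 × 0.9184 = 312200 km².
Ratio = 62380 / 312200 ≈ 0.200.

0.200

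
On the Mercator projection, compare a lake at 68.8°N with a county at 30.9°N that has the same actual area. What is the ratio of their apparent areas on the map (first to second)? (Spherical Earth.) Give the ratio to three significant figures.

Mercator areal scale is sec²φ.
At 68.8°: sec²(68.8°) = 1/0.3616² = 7.647.
At 30.9°: sec²(30.9°) = 1/0.8581² = 1.358.
Ratio = 7.647/1.358 = cos²(30.9°)/cos²(68.8°) ≈ 5.63.

5.63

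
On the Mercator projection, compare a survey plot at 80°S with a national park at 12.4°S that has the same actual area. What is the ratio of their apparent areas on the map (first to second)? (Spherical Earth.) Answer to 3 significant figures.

31.6

Mercator areal scale is sec²φ.
At 80°: sec²(80°) = 1/0.1736² = 33.16.
At 12.4°: sec²(12.4°) = 1/0.9767² = 1.048.
Ratio = 33.16/1.048 = cos²(12.4°)/cos²(80°) ≈ 31.6.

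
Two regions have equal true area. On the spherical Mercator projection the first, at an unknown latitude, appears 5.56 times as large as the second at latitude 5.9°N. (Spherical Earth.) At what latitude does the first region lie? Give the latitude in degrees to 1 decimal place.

Mercator areal scale is sec²φ, so apparent-area ratio = sec²φ₁ / sec²φ₂ = cos²φ₂ / cos²φ₁.
cos²φ₂ / cos²φ₁ = 5.56  ⇒  cos φ₁ = cos 5.9° / √5.56 = 0.9947/2.358 = 0.4218.
φ₁ = arccos(0.4218) ≈ 65.0°.

65.0°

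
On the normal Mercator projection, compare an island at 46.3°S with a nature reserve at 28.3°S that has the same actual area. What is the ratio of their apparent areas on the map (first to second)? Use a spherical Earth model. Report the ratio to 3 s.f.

1.62

Mercator areal scale is sec²φ.
At 46.3°: sec²(46.3°) = 1/0.6909² = 2.095.
At 28.3°: sec²(28.3°) = 1/0.8805² = 1.290.
Ratio = 2.095/1.290 = cos²(28.3°)/cos²(46.3°) ≈ 1.62.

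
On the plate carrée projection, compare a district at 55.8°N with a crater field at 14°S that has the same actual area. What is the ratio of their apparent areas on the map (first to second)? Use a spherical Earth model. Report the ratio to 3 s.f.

1.73

For the equirectangular projection with φ₀ = 0 (plate carrée), h = 1 along meridians and k = sec φ along parallels.
Areal scale at 55.8°: h·k = 1.000 × 1.779 = 1.779.
Areal scale at 14°: h·k = 1.000 × 1.031 = 1.031.
Ratio = 1.779/1.031 ≈ 1.73.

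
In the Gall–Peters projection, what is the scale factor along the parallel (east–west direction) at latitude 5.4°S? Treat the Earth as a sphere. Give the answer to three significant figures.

0.710

Gall–Peters is a cylindrical equal-area projection with standard parallels at ±45°. For cylindrical equal-area with standard parallel φ₀, h = cos φ / cos φ₀ and k = cos φ₀ / cos φ, so h·k = 1.
k = cos 45° / cos 5.4° = 0.7071/0.9956 = 0.7103.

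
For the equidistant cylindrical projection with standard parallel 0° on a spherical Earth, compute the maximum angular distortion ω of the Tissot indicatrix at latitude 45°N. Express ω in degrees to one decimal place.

For the equirectangular projection with φ₀ = 0 (plate carrée), h = 1 along meridians and k = sec φ along parallels.
At 45°: h = 1.000, k = 1.414; principal scales a = 1.414, b = 1.000.
sin(ω/2) = (a − b)/(a + b) = 0.4142/2.414 = 0.1716, so ω = 2 arcsin(0.1716) ≈ 19.8°.

19.8°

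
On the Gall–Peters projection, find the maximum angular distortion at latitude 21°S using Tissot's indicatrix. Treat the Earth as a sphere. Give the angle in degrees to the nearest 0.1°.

31.4°

Gall–Peters is a cylindrical equal-area projection with standard parallels at ±45°. For cylindrical equal-area with standard parallel φ₀, h = cos φ / cos φ₀ and k = cos φ₀ / cos φ, so h·k = 1.
At 21°: h = 1.320, k = 0.7574; principal scales a = 1.320, b = 0.7574.
sin(ω/2) = (a − b)/(a + b) = 0.5629/2.078 = 0.2709, so ω = 2 arcsin(0.2709) ≈ 31.4°.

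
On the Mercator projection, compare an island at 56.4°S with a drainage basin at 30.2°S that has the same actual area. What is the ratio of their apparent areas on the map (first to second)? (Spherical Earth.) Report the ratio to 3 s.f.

Mercator is conformal with k = sec φ, so areal scale = k² = sec²φ.
At 56.4°: sec²(56.4°) = 1/0.5534² = 3.265.
At 30.2°: sec²(30.2°) = 1/0.8643² = 1.339.
Ratio = 3.265/1.339 = cos²(30.2°)/cos²(56.4°) ≈ 2.44.

2.44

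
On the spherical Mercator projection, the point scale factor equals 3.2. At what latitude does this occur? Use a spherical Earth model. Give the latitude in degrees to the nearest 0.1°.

71.8°

Mercator scale is k = sec φ = 1/cos φ.
1/cos φ = 3.2  ⇒  cos φ = 0.3125  ⇒  φ = arccos(0.3125) ≈ 71.8°.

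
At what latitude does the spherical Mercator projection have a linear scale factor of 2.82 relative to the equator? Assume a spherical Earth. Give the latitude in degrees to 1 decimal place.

Mercator scale is k = sec φ = 1/cos φ.
1/cos φ = 2.82  ⇒  cos φ = 0.3546  ⇒  φ = arccos(0.3546) ≈ 69.2°.

69.2°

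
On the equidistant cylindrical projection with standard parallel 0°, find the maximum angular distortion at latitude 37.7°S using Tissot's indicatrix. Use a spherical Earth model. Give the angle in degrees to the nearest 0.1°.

13.4°

Plate carrée maps x = Rλ, y = Rφ. The meridian scale is h = 1 and the parallel scale is k = 1/cos φ = sec φ.
At 37.7°: h = 1.000, k = 1.264; principal scales a = 1.264, b = 1.000.
sin(ω/2) = (a − b)/(a + b) = 0.2639/2.264 = 0.1166, so ω = 2 arcsin(0.1166) ≈ 13.4°.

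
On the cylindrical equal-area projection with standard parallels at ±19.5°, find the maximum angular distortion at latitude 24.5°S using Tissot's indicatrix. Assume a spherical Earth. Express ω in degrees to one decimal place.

4.0°

A cylindrical equal-area projection with standard parallel φ₀ has meridian scale h = cos φ / cos φ₀ and parallel scale k = cos φ₀ / cos φ (so areas are preserved, h·k = 1).
At 24.5°: h = 0.9653, k = 1.036; principal scales a = 1.036, b = 0.9653.
sin(ω/2) = (a − b)/(a + b) = 0.07058/2.001 = 0.03527, so ω = 2 arcsin(0.03527) ≈ 4.0°.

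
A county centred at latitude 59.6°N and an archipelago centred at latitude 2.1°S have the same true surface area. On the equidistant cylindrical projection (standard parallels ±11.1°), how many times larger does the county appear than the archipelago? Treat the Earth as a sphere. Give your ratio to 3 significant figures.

The equidistant cylindrical projection with φ₀ = 11.1° has h = 1 (meridians true) and k = cos φ₀ / cos φ along parallels.
Areal scale at 59.6°: h·k = 1.000 × 1.939 = 1.939.
Areal scale at 2.1°: h·k = 1.000 × 0.9820 = 0.9820.
Ratio = 1.939/0.9820 ≈ 1.97.

1.97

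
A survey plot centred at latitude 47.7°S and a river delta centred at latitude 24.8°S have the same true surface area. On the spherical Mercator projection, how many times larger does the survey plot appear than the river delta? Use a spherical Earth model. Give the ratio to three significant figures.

1.82

Mercator areal scale is sec²φ.
At 47.7°: sec²(47.7°) = 1/0.6730² = 2.208.
At 24.8°: sec²(24.8°) = 1/0.9078² = 1.214.
Ratio = 2.208/1.214 = cos²(24.8°)/cos²(47.7°) ≈ 1.82.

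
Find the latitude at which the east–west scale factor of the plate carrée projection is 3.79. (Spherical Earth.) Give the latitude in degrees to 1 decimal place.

74.7°

Plate carrée: h = 1, k = sec φ along parallels.
sec φ = 3.79  ⇒  cos φ = 0.2639  ⇒  φ ≈ 74.7°.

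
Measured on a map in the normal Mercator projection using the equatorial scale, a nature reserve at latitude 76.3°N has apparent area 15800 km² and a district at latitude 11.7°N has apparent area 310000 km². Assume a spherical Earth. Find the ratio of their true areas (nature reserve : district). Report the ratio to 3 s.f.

0.00298

On Mercator the areal scale is sec²φ, so true area = apparent × cos²φ.
True area of nature reserve: 15800 × cos²(76.3°) = 15800 × 0.05609 = 886.3 km².
True area of district: 310000 × cos²(11.7°) = 310000 × 0.9589 = 297300 km².
Ratio = 886.3 / 297300 ≈ 0.00298.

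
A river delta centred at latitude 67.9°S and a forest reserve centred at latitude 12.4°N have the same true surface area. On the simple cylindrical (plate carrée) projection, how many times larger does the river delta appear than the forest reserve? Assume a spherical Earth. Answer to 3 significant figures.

Plate carrée maps x = Rλ, y = Rφ. The meridian scale is h = 1 and the parallel scale is k = 1/cos φ = sec φ.
Areal scale at 67.9°: h·k = 1.000 × 2.658 = 2.658.
Areal scale at 12.4°: h·k = 1.000 × 1.024 = 1.024.
Ratio = 2.658/1.024 ≈ 2.60.

2.60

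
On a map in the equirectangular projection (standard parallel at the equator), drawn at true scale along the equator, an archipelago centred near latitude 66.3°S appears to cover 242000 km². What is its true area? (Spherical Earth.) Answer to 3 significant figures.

For the equirectangular projection with φ₀ = 0 (plate carrée), h = 1 along meridians and k = sec φ along parallels.
Areal scale = h·k = 1 × sec φ; at 66.3°, h = 1.000, k = 2.488, so h·k = 2.488.
True area = apparent / (areal scale) = 242000 / 2.488 ≈ 97300 km².

97300 km²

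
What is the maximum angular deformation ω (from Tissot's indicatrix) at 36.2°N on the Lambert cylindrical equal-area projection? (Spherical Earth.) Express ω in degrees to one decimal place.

24.4°

The Lambert cylindrical equal-area projection is the cylindrical equal-area projection with its standard parallel at the equator (φ₀ = 0). A cylindrical equal-area projection with standard parallel φ₀ has meridian scale h = cos φ / cos φ₀ and parallel scale k = cos φ₀ / cos φ (so areas are preserved, h·k = 1).
At 36.2°: h = 0.8070, k = 1.239; principal scales a = 1.239, b = 0.8070.
sin(ω/2) = (a − b)/(a + b) = 0.4323/2.046 = 0.2113, so ω = 2 arcsin(0.2113) ≈ 24.4°.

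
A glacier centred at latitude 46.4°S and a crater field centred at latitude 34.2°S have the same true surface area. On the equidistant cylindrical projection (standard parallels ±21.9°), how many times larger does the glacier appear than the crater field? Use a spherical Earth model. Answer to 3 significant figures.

1.20

The equidistant cylindrical projection with φ₀ = 21.9° has h = 1 (meridians true) and k = cos φ₀ / cos φ along parallels.
Areal scale at 46.4°: h·k = 1.000 × 1.345 = 1.345.
Areal scale at 34.2°: h·k = 1.000 × 1.122 = 1.122.
Ratio = 1.345/1.122 ≈ 1.20.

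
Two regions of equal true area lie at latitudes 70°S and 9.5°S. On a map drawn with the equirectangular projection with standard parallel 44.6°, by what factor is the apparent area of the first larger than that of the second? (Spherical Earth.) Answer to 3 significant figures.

2.88

The equidistant cylindrical projection with φ₀ = 44.6° has h = 1 (meridians true) and k = cos φ₀ / cos φ along parallels.
Areal scale at 70°: h·k = 1.000 × 2.082 = 2.082.
Areal scale at 9.5°: h·k = 1.000 × 0.7219 = 0.7219.
Ratio = 2.082/0.7219 ≈ 2.88.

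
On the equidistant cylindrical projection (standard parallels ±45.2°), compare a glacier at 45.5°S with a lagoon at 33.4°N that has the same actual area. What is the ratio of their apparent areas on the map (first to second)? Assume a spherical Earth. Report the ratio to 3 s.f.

1.19

In the equirectangular projection with standard parallel φ₀ = 45.2° (x = Rλ cos φ₀, y = Rφ), meridians are true-scale (h = 1) and the parallel scale is k = cos φ₀ / cos φ.
Areal scale at 45.5°: h·k = 1.000 × 1.005 = 1.005.
Areal scale at 33.4°: h·k = 1.000 × 0.8440 = 0.8440.
Ratio = 1.005/0.8440 ≈ 1.19.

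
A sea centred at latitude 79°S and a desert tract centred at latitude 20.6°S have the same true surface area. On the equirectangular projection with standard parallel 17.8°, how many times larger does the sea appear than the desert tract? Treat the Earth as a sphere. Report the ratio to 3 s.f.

With standard parallel φ₀ = 17.8°, the equirectangular projection gives x = Rλ cos φ₀, y = Rφ, so h = 1 and k = cos 17.8° / cos φ.
Areal scale at 79°: h·k = 1.000 × 4.990 = 4.990.
Areal scale at 20.6°: h·k = 1.000 × 1.017 = 1.017.
Ratio = 4.990/1.017 ≈ 4.91.

4.91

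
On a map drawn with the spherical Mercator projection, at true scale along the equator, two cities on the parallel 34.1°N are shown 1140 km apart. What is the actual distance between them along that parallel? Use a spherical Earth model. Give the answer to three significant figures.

Mercator is conformal, so the point scale is isotropic: h = k = sec φ = 1/cos φ.
Along the parallel at 34.1°, map distances are exaggerated by k = sec 34.1° = 1.208.
True distance = 1140 / 1.208 = 1140 × cos 34.1° ≈ 944 km.

944 km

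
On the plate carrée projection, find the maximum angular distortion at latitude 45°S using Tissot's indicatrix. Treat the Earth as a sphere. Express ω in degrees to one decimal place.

Plate carrée maps x = Rλ, y = Rφ. The meridian scale is h = 1 and the parallel scale is k = 1/cos φ = sec φ.
At 45°: h = 1.000, k = 1.414; principal scales a = 1.414, b = 1.000.
sin(ω/2) = (a − b)/(a + b) = 0.4142/2.414 = 0.1716, so ω = 2 arcsin(0.1716) ≈ 19.8°.

19.8°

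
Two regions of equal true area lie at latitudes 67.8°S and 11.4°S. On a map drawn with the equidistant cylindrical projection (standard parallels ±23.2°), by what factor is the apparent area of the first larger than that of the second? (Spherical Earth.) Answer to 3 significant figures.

With standard parallel φ₀ = 23.2°, the equirectangular projection gives x = Rλ cos φ₀, y = Rφ, so h = 1 and k = cos 23.2° / cos φ.
Areal scale at 67.8°: h·k = 1.000 × 2.433 = 2.433.
Areal scale at 11.4°: h·k = 1.000 × 0.9376 = 0.9376.
Ratio = 2.433/0.9376 ≈ 2.59.

2.59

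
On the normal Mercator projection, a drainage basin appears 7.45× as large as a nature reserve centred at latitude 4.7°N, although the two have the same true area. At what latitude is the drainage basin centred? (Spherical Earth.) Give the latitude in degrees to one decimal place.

68.6°

Mercator areal scale is sec²φ, so apparent-area ratio = sec²φ₁ / sec²φ₂ = cos²φ₂ / cos²φ₁.
cos²φ₂ / cos²φ₁ = 7.45  ⇒  cos φ₁ = cos 4.7° / √7.45 = 0.9966/2.729 = 0.3651.
φ₁ = arccos(0.3651) ≈ 68.6°.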